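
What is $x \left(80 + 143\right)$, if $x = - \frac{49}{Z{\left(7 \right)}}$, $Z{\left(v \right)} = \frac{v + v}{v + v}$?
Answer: $-10927$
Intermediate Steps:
$Z{\left(v \right)} = 1$ ($Z{\left(v \right)} = \frac{2 v}{2 v} = 2 v \frac{1}{2 v} = 1$)
$x = -49$ ($x = - \frac{49}{1} = \left(-49\right) 1 = -49$)
$x \left(80 + 143\right) = - 49 \left(80 + 143\right) = \left(-49\right) 223 = -10927$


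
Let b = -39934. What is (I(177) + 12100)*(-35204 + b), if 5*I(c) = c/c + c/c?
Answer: -4545999276/5 ≈ -9.0920e+8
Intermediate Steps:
I(c) = ⅖ (I(c) = (c/c + c/c)/5 = (1 + 1)/5 = (⅕)*2 = ⅖)
(I(177) + 12100)*(-35204 + b) = (⅖ + 12100)*(-35204 - 39934) = (60502/5)*(-75138) = -4545999276/5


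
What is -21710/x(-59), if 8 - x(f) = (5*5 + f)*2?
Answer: -10855/38 ≈ -285.66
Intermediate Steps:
x(f) = -42 - 2*f (x(f) = 8 - (5*5 + f)*2 = 8 - (25 + f)*2 = 8 - (50 + 2*f) = 8 + (-50 - 2*f) = -42 - 2*f)
-21710/x(-59) = -21710/(-42 - 2*(-59)) = -21710/(-42 + 118) = -21710/76 = -21710*1/76 = -10855/38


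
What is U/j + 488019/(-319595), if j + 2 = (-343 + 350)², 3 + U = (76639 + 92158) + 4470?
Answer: 55351371187/15020965 ≈ 3684.9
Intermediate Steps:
U = 173264 (U = -3 + ((76639 + 92158) + 4470) = -3 + (168797 + 4470) = -3 + 173267 = 173264)
j = 47 (j = -2 + (-343 + 350)² = -2 + 7² = -2 + 49 = 47)
U/j + 488019/(-319595) = 173264/47 + 488019/(-319595) = 173264*(1/47) + 488019*(-1/319595) = 173264/47 - 488019/319595 = 55351371187/15020965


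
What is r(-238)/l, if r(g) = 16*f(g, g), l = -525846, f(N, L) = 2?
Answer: -16/262923 ≈ -6.0854e-5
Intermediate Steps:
r(g) = 32 (r(g) = 16*2 = 32)
r(-238)/l = 32/(-525846) = 32*(-1/525846) = -16/262923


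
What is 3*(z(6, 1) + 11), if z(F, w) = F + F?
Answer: 69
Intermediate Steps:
z(F, w) = 2*F
3*(z(6, 1) + 11) = 3*(2*6 + 11) = 3*(12 + 11) = 3*23 = 69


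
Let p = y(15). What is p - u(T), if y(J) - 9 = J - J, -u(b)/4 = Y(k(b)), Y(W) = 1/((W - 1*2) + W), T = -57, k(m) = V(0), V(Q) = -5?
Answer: 26/3 ≈ 8.6667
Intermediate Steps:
k(m) = -5
Y(W) = 1/(-2 + 2*W) (Y(W) = 1/((W - 2) + W) = 1/((-2 + W) + W) = 1/(-2 + 2*W))
u(b) = ⅓ (u(b) = -2/(-1 - 5) = -2/(-6) = -2*(-1)/6 = -4*(-1/12) = ⅓)
y(J) = 9 (y(J) = 9 + (J - J) = 9 + 0 = 9)
p = 9
p - u(T) = 9 - 1*⅓ = 9 - ⅓ = 26/3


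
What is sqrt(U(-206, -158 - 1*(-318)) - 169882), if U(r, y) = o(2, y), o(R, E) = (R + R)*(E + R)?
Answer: I*sqrt(169234) ≈ 411.38*I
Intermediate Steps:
o(R, E) = 2*R*(E + R) (o(R, E) = (2*R)*(E + R) = 2*R*(E + R))
U(r, y) = 8 + 4*y (U(r, y) = 2*2*(y + 2) = 2*2*(2 + y) = 8 + 4*y)
sqrt(U(-206, -158 - 1*(-318)) - 169882) = sqrt((8 + 4*(-158 - 1*(-318))) - 169882) = sqrt((8 + 4*(-158 + 318)) - 169882) = sqrt((8 + 4*160) - 169882) = sqrt((8 + 640) - 169882) = sqrt(648 - 169882) = sqrt(-169234) = I*sqrt(169234)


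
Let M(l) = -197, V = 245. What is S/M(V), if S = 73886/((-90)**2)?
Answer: -36943/797850 ≈ -0.046303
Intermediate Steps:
S = 36943/4050 (S = 73886/8100 = 73886*(1/8100) = 36943/4050 ≈ 9.1217)
S/M(V) = (36943/4050)/(-197) = (36943/4050)*(-1/197) = -36943/797850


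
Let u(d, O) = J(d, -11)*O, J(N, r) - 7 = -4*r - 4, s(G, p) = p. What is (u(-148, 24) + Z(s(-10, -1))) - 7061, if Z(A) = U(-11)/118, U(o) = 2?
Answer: -350046/59 ≈ -5933.0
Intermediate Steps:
J(N, r) = 3 - 4*r (J(N, r) = 7 + (-4*r - 4) = 7 + (-4 - 4*r) = 3 - 4*r)
u(d, O) = 47*O (u(d, O) = (3 - 4*(-11))*O = (3 + 44)*O = 47*O)
Z(A) = 1/59 (Z(A) = 2/118 = 2*(1/118) = 1/59)
(u(-148, 24) + Z(s(-10, -1))) - 7061 = (47*24 + 1/59) - 7061 = (1128 + 1/59) - 7061 = 66553/59 - 7061 = -350046/59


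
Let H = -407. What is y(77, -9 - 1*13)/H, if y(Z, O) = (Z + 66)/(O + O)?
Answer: 13/1628 ≈ 0.0079853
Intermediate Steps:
y(Z, O) = (66 + Z)/(2*O) (y(Z, O) = (66 + Z)/((2*O)) = (66 + Z)*(1/(2*O)) = (66 + Z)/(2*O))
y(77, -9 - 1*13)/H = ((66 + 77)/(2*(-9 - 1*13)))/(-407) = ((½)*143/(-9 - 13))*(-1/407) = ((½)*143/(-22))*(-1/407) = ((½)*(-1/22)*143)*(-1/407) = -13/4*(-1/407) = 13/1628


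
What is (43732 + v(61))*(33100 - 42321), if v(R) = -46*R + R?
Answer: -377941127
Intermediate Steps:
v(R) = -45*R
(43732 + v(61))*(33100 - 42321) = (43732 - 45*61)*(33100 - 42321) = (43732 - 2745)*(-9221) = 40987*(-9221) = -377941127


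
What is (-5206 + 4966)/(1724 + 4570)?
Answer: -40/1049 ≈ -0.038132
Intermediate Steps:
(-5206 + 4966)/(1724 + 4570) = -240/6294 = -240*1/6294 = -40/1049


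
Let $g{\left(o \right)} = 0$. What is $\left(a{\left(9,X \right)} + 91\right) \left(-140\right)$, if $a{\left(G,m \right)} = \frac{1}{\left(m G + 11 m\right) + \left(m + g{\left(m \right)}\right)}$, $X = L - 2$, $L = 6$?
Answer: $- \frac{38225}{3} \approx -12742.0$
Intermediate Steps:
$X = 4$ ($X = 6 - 2 = 4$)
$a{\left(G,m \right)} = \frac{1}{12 m + G m}$ ($a{\left(G,m \right)} = \frac{1}{\left(m G + 11 m\right) + \left(m + 0\right)} = \frac{1}{\left(G m + 11 m\right) + m} = \frac{1}{\left(11 m + G m\right) + m} = \frac{1}{12 m + G m}$)
$\left(a{\left(9,X \right)} + 91\right) \left(-140\right) = \left(\frac{1}{4 \left(12 + 9\right)} + 91\right) \left(-140\right) = \left(\frac{1}{4 \cdot 21} + 91\right) \left(-140\right) = \left(\frac{1}{4} \cdot \frac{1}{21} + 91\right) \left(-140\right) = \left(\frac{1}{84} + 91\right) \left(-140\right) = \frac{7645}{84} \left(-140\right) = - \frac{38225}{3}$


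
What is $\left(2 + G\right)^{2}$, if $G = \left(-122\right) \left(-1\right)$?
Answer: $15376$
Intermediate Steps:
$G = 122$
$\left(2 + G\right)^{2} = \left(2 + 122\right)^{2} = 124^{2} = 15376$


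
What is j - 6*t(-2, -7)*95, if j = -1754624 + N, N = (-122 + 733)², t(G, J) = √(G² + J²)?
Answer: -1381303 - 570*√53 ≈ -1.3855e+6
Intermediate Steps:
N = 373321 (N = 611² = 373321)
j = -1381303 (j = -1754624 + 373321 = -1381303)
j - 6*t(-2, -7)*95 = -1381303 - 6*√((-2)² + (-7)²)*95 = -1381303 - 6*√(4 + 49)*95 = -1381303 - 6*√53*95 = -1381303 - 570*√53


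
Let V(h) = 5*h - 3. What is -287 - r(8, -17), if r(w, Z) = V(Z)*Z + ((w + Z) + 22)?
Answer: -1796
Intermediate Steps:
V(h) = -3 + 5*h
r(w, Z) = 22 + Z + w + Z*(-3 + 5*Z) (r(w, Z) = (-3 + 5*Z)*Z + ((w + Z) + 22) = Z*(-3 + 5*Z) + ((Z + w) + 22) = Z*(-3 + 5*Z) + (22 + Z + w) = 22 + Z + w + Z*(-3 + 5*Z))
-287 - r(8, -17) = -287 - (22 - 17 + 8 - 17*(-3 + 5*(-17))) = -287 - (22 - 17 + 8 - 17*(-3 - 85)) = -287 - (22 - 17 + 8 - 17*(-88)) = -287 - (22 - 17 + 8 + 1496) = -287 - 1*1509 = -287 - 1509 = -1796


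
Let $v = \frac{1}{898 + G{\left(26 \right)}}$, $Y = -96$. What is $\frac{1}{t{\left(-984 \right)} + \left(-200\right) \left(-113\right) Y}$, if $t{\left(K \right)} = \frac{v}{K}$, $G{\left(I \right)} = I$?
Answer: $- \frac{909216}{1972635033601} \approx -4.6091 \cdot 10^{-7}$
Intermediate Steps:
$v = \frac{1}{924}$ ($v = \frac{1}{898 + 26} = \frac{1}{924} \approx 0.0010823$)
$t{\left(K \right)} = \frac{1}{924 K}$
$\frac{1}{t{\left(-984 \right)} + \left(-200\right) \left(-113\right) Y} = \frac{1}{\frac{1}{924 \left(-984\right)} + \left(-200\right) \left(-113\right) \left(-96\right)} = \frac{1}{\frac{1}{924} \left(- \frac{1}{984}\right) + 22600 \left(-96\right)} = \frac{1}{- \frac{1}{909216} - 2169600} = \frac{1}{- \frac{1972635033601}{909216}} = - \frac{909216}{1972635033601}$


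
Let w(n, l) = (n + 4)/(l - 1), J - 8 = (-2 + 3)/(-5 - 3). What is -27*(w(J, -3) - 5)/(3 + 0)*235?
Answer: 539325/32 ≈ 16854.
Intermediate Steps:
J = 63/8 (J = 8 + (-2 + 3)/(-5 - 3) = 8 + 1/(-8) = 8 + 1*(-1/8) = 8 - 1/8 = 63/8 ≈ 7.8750)
w(n, l) = (4 + n)/(-1 + l)
-27*(w(J, -3) - 5)/(3 + 0)*235 = -27*((4 + 63/8)/(-1 - 3) - 5)/(3 + 0)*235 = -27*((95/8)/(-4) - 5)/3*235 = -27*(-1/4*95/8 - 5)*(1/3)*235 = -27*(-95/32 - 5)*(1/3)*235 = -27*(-255/32*1/3)*235 = -(-2295)*235/32 = -27*(-19975/32) = 539325/32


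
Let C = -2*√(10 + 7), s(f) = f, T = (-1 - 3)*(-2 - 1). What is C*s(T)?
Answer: -24*√17 ≈ -98.955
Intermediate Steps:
T = 12 (T = -4*(-3) = 12)
C = -2*√17 ≈ -8.2462
C*s(T) = -2*√17*12 = -24*√17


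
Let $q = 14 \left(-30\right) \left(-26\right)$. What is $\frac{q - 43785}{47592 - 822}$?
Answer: $- \frac{2191}{3118} \approx -0.70269$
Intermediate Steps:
$q = 10920$ ($q = \left(-420\right) \left(-26\right) = 10920$)
$\frac{q - 43785}{47592 - 822} = \frac{10920 - 43785}{47592 - 822} = - \frac{32865}{46770} = \left(-32865\right) \frac{1}{46770} = - \frac{2191}{3118}$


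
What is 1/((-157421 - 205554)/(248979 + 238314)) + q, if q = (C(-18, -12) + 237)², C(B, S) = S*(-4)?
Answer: 29482157082/362975 ≈ 81224.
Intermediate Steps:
C(B, S) = -4*S
q = 81225 (q = (-4*(-12) + 237)² = (48 + 237)² = 285² = 81225)
1/((-157421 - 205554)/(248979 + 238314)) + q = 1/((-157421 - 205554)/(248979 + 238314)) + 81225 = 1/(-362975/487293) + 81225 = -487293/362975 + 81225 = 29482157082/362975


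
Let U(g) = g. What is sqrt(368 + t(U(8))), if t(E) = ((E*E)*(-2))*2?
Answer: 4*sqrt(7) ≈ 10.583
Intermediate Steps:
t(E) = -4*E**2 (t(E) = (E**2*(-2))*2 = -2*E**2*2 = -4*E**2)
sqrt(368 + t(U(8))) = sqrt(368 - 4*8**2) = sqrt(368 - 4*64) = sqrt(368 - 256) = sqrt(112) = 4*sqrt(7)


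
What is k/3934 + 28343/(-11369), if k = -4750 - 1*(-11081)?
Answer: -39524223/44725646 ≈ -0.88370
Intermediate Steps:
k = 6331 (k = -4750 + 11081 = 6331)
k/3934 + 28343/(-11369) = 6331/3934 + 28343/(-11369) = 6331*(1/3934) + 28343*(-1/11369) = 6331/3934 - 28343/11369 = -39524223/44725646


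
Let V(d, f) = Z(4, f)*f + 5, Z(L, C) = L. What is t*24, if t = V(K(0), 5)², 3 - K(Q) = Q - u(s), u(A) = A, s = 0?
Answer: 15000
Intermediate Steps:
K(Q) = 3 - Q (K(Q) = 3 - (Q - 1*0) = 3 - (Q + 0) = 3 - Q)
V(d, f) = 5 + 4*f (V(d, f) = 4*f + 5 = 5 + 4*f)
t = 625 (t = (5 + 4*5)² = (5 + 20)² = 25² = 625)
t*24 = 625*24 = 15000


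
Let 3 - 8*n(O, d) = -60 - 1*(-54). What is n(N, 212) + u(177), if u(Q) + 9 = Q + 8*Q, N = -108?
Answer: 12681/8 ≈ 1585.1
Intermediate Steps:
n(O, d) = 9/8 (n(O, d) = 3/8 - (-60 - 1*(-54))/8 = 3/8 - (-60 + 54)/8 = 3/8 - ⅛*(-6) = 3/8 + ¾ = 9/8)
u(Q) = -9 + 9*Q (u(Q) = -9 + (Q + 8*Q) = -9 + 9*Q)
n(N, 212) + u(177) = 9/8 + (-9 + 9*177) = 9/8 + (-9 + 1593) = 9/8 + 1584 = 12681/8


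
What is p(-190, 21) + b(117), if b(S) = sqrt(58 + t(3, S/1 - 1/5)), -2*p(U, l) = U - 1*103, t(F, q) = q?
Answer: 293/2 + sqrt(4370)/5 ≈ 159.72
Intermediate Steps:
p(U, l) = 103/2 - U/2 (p(U, l) = -(U - 1*103)/2 = -(U - 103)/2 = -(-103 + U)/2 = 103/2 - U/2)
b(S) = sqrt(289/5 + S) (b(S) = sqrt(58 + (S/1 - 1/5)) = sqrt(58 + (S*1 - 1*1/5)) = sqrt(58 + (S - 1/5)) = sqrt(58 + (-1/5 + S)) = sqrt(289/5 + S))
p(-190, 21) + b(117) = (103/2 - 1/2*(-190)) + sqrt(1445 + 25*117)/5 = (103/2 + 95) + sqrt(1445 + 2925)/5 = 293/2 + sqrt(4370)/5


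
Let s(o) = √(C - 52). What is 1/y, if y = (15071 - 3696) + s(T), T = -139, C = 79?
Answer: 11375/129390598 - 3*√3/129390598 ≈ 8.7872e-5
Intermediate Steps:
s(o) = 3*√3 (s(o) = √(79 - 52) = √27 = 3*√3)
y = 11375 + 3*√3 (y = (15071 - 3696) + 3*√3 = 11375 + 3*√3 ≈ 11380.)
1/y = 1/(11375 + 3*√3)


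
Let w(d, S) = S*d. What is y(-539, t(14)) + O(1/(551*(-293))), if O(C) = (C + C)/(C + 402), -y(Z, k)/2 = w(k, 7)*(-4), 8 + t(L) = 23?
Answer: 54516071398/64900085 ≈ 840.00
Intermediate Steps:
t(L) = 15 (t(L) = -8 + 23 = 15)
y(Z, k) = 56*k (y(Z, k) = -2*7*k*(-4) = -(-56)*k = 56*k)
O(C) = 2*C/(402 + C) (O(C) = (2*C)/(402 + C) = 2*C/(402 + C))
y(-539, t(14)) + O(1/(551*(-293))) = 56*15 + 2*(1/(551*(-293)))/(402 + 1/(551*(-293))) = 840 + 2*((1/551)*(-1/293))/(402 + (1/551)*(-1/293)) = 840 + 2*(-1/161443)/(402 - 1/161443) = 840 + 2*(-1/161443)/(64900085/161443) = 840 + 2*(-1/161443)*(161443/64900085) = 840 - 2/64900085 = 54516071398/64900085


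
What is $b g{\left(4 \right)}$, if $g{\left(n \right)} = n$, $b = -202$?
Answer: $-808$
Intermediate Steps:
$b g{\left(4 \right)} = \left(-202\right) 4 = -808$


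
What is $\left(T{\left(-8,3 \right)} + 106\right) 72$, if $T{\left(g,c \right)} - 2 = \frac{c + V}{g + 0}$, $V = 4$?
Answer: $7713$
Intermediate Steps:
$T{\left(g,c \right)} = 2 + \frac{4 + c}{g}$ ($T{\left(g,c \right)} = 2 + \frac{c + 4}{g + 0} = 2 + \frac{4 + c}{g}$)
$\left(T{\left(-8,3 \right)} + 106\right) 72 = \left(\frac{4 + 3 + 2 \left(-8\right)}{-8} + 106\right) 72 = \left(- \frac{4 + 3 - 16}{8} + 106\right) 72 = \left(\left(- \frac{1}{8}\right) \left(-9\right) + 106\right) 72 = \left(\frac{9}{8} + 106\right) 72 = \frac{857}{8} \cdot 72 = 7713$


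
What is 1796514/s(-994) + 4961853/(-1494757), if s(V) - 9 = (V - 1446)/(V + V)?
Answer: 1334594661818907/7597849831 ≈ 1.7565e+5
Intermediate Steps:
s(V) = 9 + (-1446 + V)/(2*V) (s(V) = 9 + (V - 1446)/(V + V) = 9 + (-1446 + V)/((2*V)) = 9 + (-1446 + V)*(1/(2*V)) = 9 + (-1446 + V)/(2*V))
1796514/s(-994) + 4961853/(-1494757) = 1796514/(19/2 - 723/(-994)) + 4961853/(-1494757) = 1796514/(19/2 - 723*(-1/994)) + 4961853*(-1/1494757) = 1796514/(19/2 + 723/994) - 4961853/1494757 = 1796514/(5083/497) - 4961853/1494757 = 1796514*(497/5083) - 4961853/1494757 = 892867458/5083 - 4961853/1494757 = 1334594661818907/7597849831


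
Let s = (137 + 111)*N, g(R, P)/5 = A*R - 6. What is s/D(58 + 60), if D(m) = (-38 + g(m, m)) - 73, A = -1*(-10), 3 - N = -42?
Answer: 11160/5759 ≈ 1.9378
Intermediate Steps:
N = 45 (N = 3 - 1*(-42) = 3 + 42 = 45)
A = 10
g(R, P) = -30 + 50*R (g(R, P) = 5*(10*R - 6) = 5*(-6 + 10*R) = -30 + 50*R)
D(m) = -141 + 50*m (D(m) = (-38 + (-30 + 50*m)) - 73 = (-68 + 50*m) - 73 = -141 + 50*m)
s = 11160 (s = (137 + 111)*45 = 248*45 = 11160)
s/D(58 + 60) = 11160/(-141 + 50*(58 + 60)) = 11160/(-141 + 50*118) = 11160/(-141 + 5900) = 11160/5759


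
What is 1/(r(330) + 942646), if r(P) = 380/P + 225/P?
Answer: 6/5655887 ≈ 1.0608e-6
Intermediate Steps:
r(P) = 605/P
1/(r(330) + 942646) = 1/(605/330 + 942646) = 1/(605*(1/330) + 942646) = 1/(11/6 + 942646) = 1/(5655887/6) = 6/5655887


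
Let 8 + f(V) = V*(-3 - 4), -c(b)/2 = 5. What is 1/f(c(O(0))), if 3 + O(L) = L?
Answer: 1/62 ≈ 0.016129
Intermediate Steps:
O(L) = -3 + L
c(b) = -10 (c(b) = -2*5 = -10)
f(V) = -8 - 7*V (f(V) = -8 + V*(-3 - 4) = -8 + V*(-7) = -8 - 7*V)
1/f(c(O(0))) = 1/(-8 - 7*(-10)) = 1/(-8 + 70) = 1/62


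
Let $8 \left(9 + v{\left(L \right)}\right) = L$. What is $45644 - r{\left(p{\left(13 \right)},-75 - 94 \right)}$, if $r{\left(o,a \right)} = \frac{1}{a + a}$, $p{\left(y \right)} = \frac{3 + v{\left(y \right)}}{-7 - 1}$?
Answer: $\frac{15427673}{338} \approx 45644.0$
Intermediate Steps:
$v{\left(L \right)} = -9 + \frac{L}{8}$
$p{\left(y \right)} = \frac{3}{4} - \frac{y}{64}$ ($p{\left(y \right)} = \frac{3 + \left(-9 + \frac{y}{8}\right)}{-7 - 1} = \frac{-6 + \frac{y}{8}}{-8} = \left(-6 + \frac{y}{8}\right) \left(- \frac{1}{8}\right) = \frac{3}{4} - \frac{y}{64}$)
$r{\left(o,a \right)} = \frac{1}{2 a}$
$45644 - r{\left(p{\left(13 \right)},-75 - 94 \right)} = 45644 - \frac{1}{2 \left(-75 - 94\right)} = 45644 - \frac{1}{2 \left(-169\right)} = 45644 - \frac{1}{2} \left(- \frac{1}{169}\right) = 45644 - - \frac{1}{338} = 45644 + \frac{1}{338} = \frac{15427673}{338}$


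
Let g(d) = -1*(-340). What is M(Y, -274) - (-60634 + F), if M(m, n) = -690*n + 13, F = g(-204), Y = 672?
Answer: 249367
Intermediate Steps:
g(d) = 340
F = 340
M(m, n) = 13 - 690*n
M(Y, -274) - (-60634 + F) = (13 - 690*(-274)) - (-60634 + 340) = (13 + 189060) - 1*(-60294) = 189073 + 60294 = 249367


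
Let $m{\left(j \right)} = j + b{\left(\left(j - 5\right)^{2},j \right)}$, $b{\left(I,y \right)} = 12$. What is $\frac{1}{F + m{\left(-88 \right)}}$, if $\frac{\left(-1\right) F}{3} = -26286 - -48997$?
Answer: $- \frac{1}{68209} \approx -1.4661 \cdot 10^{-5}$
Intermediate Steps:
$F = -68133$ ($F = - 3 \left(-26286 - -48997\right) = - 3 \left(-26286 + 48997\right) = \left(-3\right) 22711 = -68133$)
$m{\left(j \right)} = 12 + j$ ($m{\left(j \right)} = j + 12 = 12 + j$)
$\frac{1}{F + m{\left(-88 \right)}} = \frac{1}{-68133 + \left(12 - 88\right)} = \frac{1}{-68133 - 76} = \frac{1}{-68209} = - \frac{1}{68209}$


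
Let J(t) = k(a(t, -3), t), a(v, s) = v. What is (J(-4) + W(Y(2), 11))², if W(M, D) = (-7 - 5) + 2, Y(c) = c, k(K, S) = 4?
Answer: 36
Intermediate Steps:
J(t) = 4
W(M, D) = -10 (W(M, D) = -12 + 2 = -10)
(J(-4) + W(Y(2), 11))² = (4 - 10)² = (-6)² = 36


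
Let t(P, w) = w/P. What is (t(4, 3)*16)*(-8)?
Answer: -96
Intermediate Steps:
(t(4, 3)*16)*(-8) = ((3/4)*16)*(-8) = ((3*(¼))*16)*(-8) = ((¾)*16)*(-8) = 12*(-8) = -96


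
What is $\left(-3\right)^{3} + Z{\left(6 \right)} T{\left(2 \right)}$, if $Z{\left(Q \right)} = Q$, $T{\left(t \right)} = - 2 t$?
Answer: $-51$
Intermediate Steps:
$\left(-3\right)^{3} + Z{\left(6 \right)} T{\left(2 \right)} = \left(-3\right)^{3} + 6 \left(\left(-2\right) 2\right) = -27 + 6 \left(-4\right) = -27 - 24 = -51$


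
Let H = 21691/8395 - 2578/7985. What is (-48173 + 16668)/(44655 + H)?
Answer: -84476341315/119742327178 ≈ -0.70548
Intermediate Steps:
H = 6062413/2681363 (H = 21691*(1/8395) - 2578*1/7985 = 21691/8395 - 2578/7985 = 6062413/2681363 ≈ 2.2609)
(-48173 + 16668)/(44655 + H) = (-48173 + 16668)/(44655 + 6062413/2681363) = -31505/119742327178/2681363 = -31505*2681363/119742327178 = -84476341315/119742327178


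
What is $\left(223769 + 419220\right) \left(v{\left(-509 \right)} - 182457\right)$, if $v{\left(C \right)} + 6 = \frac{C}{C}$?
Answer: $-117321058918$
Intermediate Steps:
$v{\left(C \right)} = -5$ ($v{\left(C \right)} = -6 + \frac{C}{C} = -6 + 1 = -5$)
$\left(223769 + 419220\right) \left(v{\left(-509 \right)} - 182457\right) = \left(223769 + 419220\right) \left(-5 - 182457\right) = 642989 \left(-182462\right) = -117321058918$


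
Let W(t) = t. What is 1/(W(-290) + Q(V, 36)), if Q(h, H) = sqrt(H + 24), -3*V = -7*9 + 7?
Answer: -29/8404 - sqrt(15)/42020 ≈ -0.0035429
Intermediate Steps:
V = 56/3 (V = -(-7*9 + 7)/3 = -(-63 + 7)/3 = -1/3*(-56) = 56/3 ≈ 18.667)
Q(h, H) = sqrt(24 + H)
1/(W(-290) + Q(V, 36)) = 1/(-290 + sqrt(24 + 36)) = 1/(-290 + sqrt(60)) = 1/(-290 + 2*sqrt(15))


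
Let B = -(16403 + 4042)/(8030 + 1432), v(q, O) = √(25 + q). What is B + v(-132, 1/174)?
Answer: -6815/3154 + I*√107 ≈ -2.1607 + 10.344*I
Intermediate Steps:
B = -6815/3154 (B = -20445/9462 = -1*6815/3154 = -6815/3154 ≈ -2.1607)
B + v(-132, 1/174) = -6815/3154 + √(25 - 132) = -6815/3154 + √(-107) = -6815/3154 + I*√107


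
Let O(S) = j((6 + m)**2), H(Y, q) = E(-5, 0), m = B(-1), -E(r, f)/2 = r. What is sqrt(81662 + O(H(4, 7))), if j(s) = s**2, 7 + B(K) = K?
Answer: sqrt(81678) ≈ 285.79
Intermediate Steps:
E(r, f) = -2*r
B(K) = -7 + K
m = -8 (m = -7 - 1 = -8)
H(Y, q) = 10 (H(Y, q) = -2*(-5) = 10)
O(S) = 16 (O(S) = ((6 - 8)**2)**2 = ((-2)**2)**2 = 4**2 = 16)
sqrt(81662 + O(H(4, 7))) = sqrt(81662 + 16) = sqrt(81678)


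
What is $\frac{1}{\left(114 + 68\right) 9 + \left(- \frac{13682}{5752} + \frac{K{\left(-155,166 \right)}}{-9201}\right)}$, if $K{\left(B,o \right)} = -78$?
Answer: $\frac{8820692}{14427386925} \approx 0.00061139$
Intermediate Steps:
$\frac{1}{\left(114 + 68\right) 9 + \left(- \frac{13682}{5752} + \frac{K{\left(-155,166 \right)}}{-9201}\right)} = \frac{1}{\left(114 + 68\right) 9 - \left(- \frac{26}{3067} + \frac{6841}{2876}\right)} = \frac{1}{182 \cdot 9 - \frac{20906571}{8820692}} = \frac{1}{1638 + \left(- \frac{6841}{2876} + \frac{26}{3067}\right)} = \frac{1}{1638 - \frac{20906571}{8820692}} = \frac{1}{\frac{14427386925}{8820692}} = \frac{8820692}{14427386925}$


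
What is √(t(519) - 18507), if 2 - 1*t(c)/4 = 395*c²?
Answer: I*√425608879 ≈ 20630.0*I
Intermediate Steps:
t(c) = 8 - 1580*c²
√(t(519) - 18507) = √((8 - 1580*519²) - 18507) = √((8 - 1580*269361) - 18507) = √((8 - 425590380) - 18507) = √(-425590372 - 18507) = √(-425608879) = I*√425608879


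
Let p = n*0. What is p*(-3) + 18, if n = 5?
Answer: 18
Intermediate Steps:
p = 0 (p = 5*0 = 0)
p*(-3) + 18 = 0*(-3) + 18 = 0 + 18 = 18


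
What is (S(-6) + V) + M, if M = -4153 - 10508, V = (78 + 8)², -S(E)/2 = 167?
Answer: -7599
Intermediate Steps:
S(E) = -334 (S(E) = -2*167 = -334)
V = 7396 (V = 86² = 7396)
M = -14661
(S(-6) + V) + M = (-334 + 7396) - 14661 = 7062 - 14661 = -7599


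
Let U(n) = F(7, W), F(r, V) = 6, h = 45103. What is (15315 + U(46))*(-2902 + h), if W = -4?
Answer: 646561521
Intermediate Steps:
U(n) = 6
(15315 + U(46))*(-2902 + h) = (15315 + 6)*(-2902 + 45103) = 15321*42201 = 646561521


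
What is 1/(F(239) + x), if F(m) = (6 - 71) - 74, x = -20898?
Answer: -1/21037 ≈ -4.7535e-5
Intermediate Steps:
F(m) = -139 (F(m) = -65 - 74 = -139)
1/(F(239) + x) = 1/(-139 - 20898) = 1/(-21037) = -1/21037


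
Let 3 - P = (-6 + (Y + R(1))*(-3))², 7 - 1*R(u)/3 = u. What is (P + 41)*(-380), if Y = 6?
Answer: 2295200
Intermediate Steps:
R(u) = 21 - 3*u
P = -6081 (P = 3 - (-6 + (6 + (21 - 3*1))*(-3))² = 3 - (-6 + (6 + (21 - 3))*(-3))² = 3 - (-6 + (6 + 18)*(-3))² = 3 - (-6 + 24*(-3))² = 3 - (-6 - 72)² = 3 - 1*(-78)² = 3 - 1*6084 = 3 - 6084 = -6081)
(P + 41)*(-380) = (-6081 + 41)*(-380) = -6040*(-380) = 2295200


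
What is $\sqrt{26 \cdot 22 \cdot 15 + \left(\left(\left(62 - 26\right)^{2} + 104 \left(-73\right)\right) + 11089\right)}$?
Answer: $\sqrt{13373} \approx 115.64$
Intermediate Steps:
$\sqrt{26 \cdot 22 \cdot 15 + \left(\left(\left(62 - 26\right)^{2} + 104 \left(-73\right)\right) + 11089\right)} = \sqrt{572 \cdot 15 + \left(\left(36^{2} - 7592\right) + 11089\right)} = \sqrt{8580 + \left(\left(1296 - 7592\right) + 11089\right)} = \sqrt{8580 + \left(-6296 + 11089\right)} = \sqrt{8580 + 4793} = \sqrt{13373}$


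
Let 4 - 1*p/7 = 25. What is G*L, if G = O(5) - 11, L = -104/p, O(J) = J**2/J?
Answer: -208/49 ≈ -4.2449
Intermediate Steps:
p = -147 (p = 28 - 7*25 = 28 - 175 = -147)
O(J) = J
L = 104/147 (L = -104/(-147) = -104*(-1/147) = 104/147 ≈ 0.70748)
G = -6 (G = 5 - 11 = -6)
G*L = -6*104/147 = -208/49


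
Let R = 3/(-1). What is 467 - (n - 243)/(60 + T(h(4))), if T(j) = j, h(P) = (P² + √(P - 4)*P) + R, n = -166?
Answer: 34500/73 ≈ 472.60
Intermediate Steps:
R = -3 (R = 3*(-1) = -3)
h(P) = -3 + P² + P*√(-4 + P) (h(P) = (P² + √(P - 4)*P) - 3 = (P² + √(-4 + P)*P) - 3 = (P² + P*√(-4 + P)) - 3 = -3 + P² + P*√(-4 + P))
467 - (n - 243)/(60 + T(h(4))) = 467 - (-166 - 243)/(60 + (-3 + 4² + 4*√(-4 + 4))) = 467 - (-409)/(60 + (-3 + 16 + 4*√0)) = 467 - (-409)/(60 + (-3 + 16 + 4*0)) = 467 - (-409)/(60 + (-3 + 16 + 0)) = 467 - (-409)/(60 + 13) = 467 - (-409)/73 = 467 - 1*(-409/73) = 467 + 409/73 = 34500/73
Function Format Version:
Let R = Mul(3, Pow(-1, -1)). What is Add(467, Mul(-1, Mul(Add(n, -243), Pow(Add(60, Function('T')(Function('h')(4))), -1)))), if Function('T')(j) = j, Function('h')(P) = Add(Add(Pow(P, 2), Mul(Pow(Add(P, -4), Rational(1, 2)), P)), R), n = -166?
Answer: Rational(34500, 73) ≈ 472.60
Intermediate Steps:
R = -3 (R = Mul(3, -1) = -3)
Function('h')(P) = Add(-3, Pow(P, 2), Mul(P, Pow(Add(-4, P), Rational(1, 2)))) (Function('h')(P) = Add(Add(Pow(P, 2), Mul(Pow(Add(P, -4), Rational(1, 2)), P)), -3) = Add(Add(Pow(P, 2), Mul(Pow(Add(-4, P), Rational(1, 2)), P)), -3) = Add(Add(Pow(P, 2), Mul(P, Pow(Add(-4, P), Rational(1, 2)))), -3) = Add(-3, Pow(P, 2), Mul(P, Pow(Add(-4, P), Rational(1, 2)))))
Add(467, Mul(-1, Mul(Add(n, -243), Pow(Add(60, Function('T')(Function('h')(4))), -1)))) = Add(467, Mul(-1, Mul(Add(-166, -243), Pow(Add(60, Add(-3, Pow(4, 2), Mul(4, Pow(Add(-4, 4), Rational(1, 2))))), -1)))) = Add(467, Mul(-1, Mul(-409, Pow(Add(60, Add(-3, 16, Mul(4, Pow(0, Rational(1, 2))))), -1)))) = Add(467, Mul(-1, Mul(-409, Pow(Add(60, Add(-3, 16, Mul(4, 0))), -1)))) = Add(467, Mul(-1, Mul(-409, Pow(Add(60, Add(-3, 16, 0)), -1)))) = Add(467, Mul(-1, Mul(-409, Pow(Add(60, 13), -1)))) = Add(467, Mul(-1, Mul(-409, Pow(73, -1)))) = Add(467, Mul(-1, Mul(-409, Rational(1, 73)))) = Add(467, Mul(-1, Rational(-409, 73))) = Add(467, Rational(409, 73)) = Rational(34500, 73)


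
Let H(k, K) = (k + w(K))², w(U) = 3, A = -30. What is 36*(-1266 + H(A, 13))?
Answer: -19332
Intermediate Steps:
H(k, K) = (3 + k)² (H(k, K) = (k + 3)² = (3 + k)²)
36*(-1266 + H(A, 13)) = 36*(-1266 + (3 - 30)²) = 36*(-1266 + (-27)²) = 36*(-1266 + 729) = 36*(-537) = -19332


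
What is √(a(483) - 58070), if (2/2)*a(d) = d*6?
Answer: 2*I*√13793 ≈ 234.89*I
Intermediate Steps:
a(d) = 6*d (a(d) = d*6 = 6*d)
√(a(483) - 58070) = √(6*483 - 58070) = √(2898 - 58070) = √(-55172) = 2*I*√13793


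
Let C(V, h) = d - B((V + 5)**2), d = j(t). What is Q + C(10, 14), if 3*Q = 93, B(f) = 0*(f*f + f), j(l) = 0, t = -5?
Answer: 31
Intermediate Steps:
d = 0
B(f) = 0 (B(f) = 0*(f**2 + f) = 0*(f + f**2) = 0)
C(V, h) = 0 (C(V, h) = 0 - 1*0 = 0 + 0 = 0)
Q = 31 (Q = (1/3)*93 = 31)
Q + C(10, 14) = 31 + 0 = 31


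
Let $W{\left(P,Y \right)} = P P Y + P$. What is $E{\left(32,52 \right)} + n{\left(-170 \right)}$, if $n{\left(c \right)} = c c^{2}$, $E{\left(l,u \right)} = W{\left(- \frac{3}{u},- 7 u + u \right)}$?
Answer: $- \frac{255476057}{52} \approx -4.913 \cdot 10^{6}$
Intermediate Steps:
$W{\left(P,Y \right)} = P + Y P^{2}$ ($W{\left(P,Y \right)} = P^{2} Y + P = Y P^{2} + P = P + Y P^{2}$)
$E{\left(l,u \right)} = - \frac{57}{u}$ ($E{\left(l,u \right)} = - \frac{3}{u} \left(1 + - \frac{3}{u} \left(- 7 u + u\right)\right) = - \frac{3}{u} \left(1 + - \frac{3}{u} \left(- 6 u\right)\right) = - \frac{3}{u} \left(1 + 18\right) = - \frac{3}{u} 19 = - \frac{57}{u}$)
$n{\left(c \right)} = c^{3}$
$E{\left(32,52 \right)} + n{\left(-170 \right)} = - \frac{57}{52} + \left(-170\right)^{3} = \left(-57\right) \frac{1}{52} - 4913000 = - \frac{57}{52} - 4913000 = - \frac{255476057}{52}$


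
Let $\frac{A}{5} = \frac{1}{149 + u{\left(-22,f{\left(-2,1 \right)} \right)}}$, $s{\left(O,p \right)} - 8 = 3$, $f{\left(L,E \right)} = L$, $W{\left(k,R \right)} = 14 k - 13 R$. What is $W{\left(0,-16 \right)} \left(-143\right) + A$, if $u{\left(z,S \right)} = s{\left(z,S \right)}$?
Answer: $- \frac{951807}{32} \approx -29744.0$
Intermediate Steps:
$W{\left(k,R \right)} = - 13 R + 14 k$
$s{\left(O,p \right)} = 11$ ($s{\left(O,p \right)} = 8 + 3 = 11$)
$u{\left(z,S \right)} = 11$
$A = \frac{1}{32}$ ($A = \frac{5}{149 + 11} = \frac{5}{160} = 5 \cdot \frac{1}{160} = \frac{1}{32} \approx 0.03125$)
$W{\left(0,-16 \right)} \left(-143\right) + A = \left(\left(-13\right) \left(-16\right) + 14 \cdot 0\right) \left(-143\right) + \frac{1}{32} = \left(208 + 0\right) \left(-143\right) + \frac{1}{32} = 208 \left(-143\right) + \frac{1}{32} = -29744 + \frac{1}{32} = - \frac{951807}{32}$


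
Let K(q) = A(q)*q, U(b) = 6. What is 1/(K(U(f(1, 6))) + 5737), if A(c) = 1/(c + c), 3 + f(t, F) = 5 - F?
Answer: 2/11475 ≈ 0.00017429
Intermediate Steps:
f(t, F) = 2 - F (f(t, F) = -3 + (5 - F) = 2 - F)
A(c) = 1/(2*c)
K(q) = ½ (K(q) = (1/(2*q))*q = ½)
1/(K(U(f(1, 6))) + 5737) = 1/(½ + 5737) = 1/(11475/2) = 2/11475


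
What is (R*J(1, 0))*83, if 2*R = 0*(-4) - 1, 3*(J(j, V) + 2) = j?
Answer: 415/6 ≈ 69.167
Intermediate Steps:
J(j, V) = -2 + j/3
R = -1/2 (R = (0*(-4) - 1)/2 = (0 - 1)/2 = (1/2)*(-1) = -1/2 ≈ -0.50000)
(R*J(1, 0))*83 = -(-2 + (1/3)*1)/2*83 = -(-2 + 1/3)/2*83 = -1/2*(-5/3)*83 = (5/6)*83 = 415/6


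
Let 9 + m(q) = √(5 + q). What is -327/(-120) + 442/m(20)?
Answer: -4311/40 ≈ -107.78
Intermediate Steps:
m(q) = -9 + √(5 + q)
-327/(-120) + 442/m(20) = -327/(-120) + 442/(-9 + √(5 + 20)) = -327*(-1/120) + 442/(-9 + √25) = 109/40 + 442/(-9 + 5) = 109/40 + 442/(-4) = 109/40 + 442*(-¼) = 109/40 - 221/2 = -4311/40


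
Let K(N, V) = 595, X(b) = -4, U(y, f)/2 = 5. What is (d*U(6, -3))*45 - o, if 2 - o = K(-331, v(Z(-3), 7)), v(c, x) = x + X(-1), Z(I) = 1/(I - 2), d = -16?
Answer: -6607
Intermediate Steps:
U(y, f) = 10 (U(y, f) = 2*5 = 10)
Z(I) = 1/(-2 + I)
v(c, x) = -4 + x (v(c, x) = x - 4 = -4 + x)
o = -593 (o = 2 - 1*595 = 2 - 595 = -593)
(d*U(6, -3))*45 - o = -16*10*45 - 1*(-593) = -160*45 + 593 = -7200 + 593 = -6607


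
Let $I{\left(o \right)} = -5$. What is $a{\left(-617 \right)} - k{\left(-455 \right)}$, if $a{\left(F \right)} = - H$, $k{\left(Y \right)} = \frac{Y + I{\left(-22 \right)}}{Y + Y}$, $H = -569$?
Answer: $\frac{51733}{91} \approx 568.49$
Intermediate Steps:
$k{\left(Y \right)} = \frac{-5 + Y}{2 Y}$ ($k{\left(Y \right)} = \frac{Y - 5}{Y + Y} = \frac{-5 + Y}{2 Y}$)
$a{\left(F \right)} = 569$ ($a{\left(F \right)} = \left(-1\right) \left(-569\right) = 569$)
$a{\left(-617 \right)} - k{\left(-455 \right)} = 569 - \frac{-5 - 455}{2 \left(-455\right)} = 569 - \frac{1}{2} \left(- \frac{1}{455}\right) \left(-460\right) = 569 - \frac{46}{91} = \frac{51733}{91}$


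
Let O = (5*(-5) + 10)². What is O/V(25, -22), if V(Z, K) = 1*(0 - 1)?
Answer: -225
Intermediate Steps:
V(Z, K) = -1 (V(Z, K) = 1*(-1) = -1)
O = 225 (O = (-25 + 10)² = (-15)² = 225)
O/V(25, -22) = 225/(-1) = 225*(-1) = -225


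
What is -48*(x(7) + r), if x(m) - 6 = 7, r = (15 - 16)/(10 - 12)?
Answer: -648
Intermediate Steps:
r = ½ (r = -1/(-2) = -1*(-½) = ½ ≈ 0.50000)
x(m) = 13 (x(m) = 6 + 7 = 13)
-48*(x(7) + r) = -48*(13 + ½) = -48*27/2 = -648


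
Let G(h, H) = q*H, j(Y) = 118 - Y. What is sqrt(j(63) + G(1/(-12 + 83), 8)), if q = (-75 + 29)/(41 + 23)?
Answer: sqrt(197)/2 ≈ 7.0178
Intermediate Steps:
q = -23/32 (q = -46/64 = -46*1/64 = -23/32 ≈ -0.71875)
G(h, H) = -23*H/32
sqrt(j(63) + G(1/(-12 + 83), 8)) = sqrt((118 - 1*63) - 23/32*8) = sqrt((118 - 63) - 23/4) = sqrt(55 - 23/4) = sqrt(197/4) = sqrt(197)/2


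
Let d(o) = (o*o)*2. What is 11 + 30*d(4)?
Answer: 971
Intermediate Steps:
d(o) = 2*o² (d(o) = o²*2 = 2*o²)
11 + 30*d(4) = 11 + 30*(2*4²) = 11 + 30*(2*16) = 11 + 30*32 = 11 + 960 = 971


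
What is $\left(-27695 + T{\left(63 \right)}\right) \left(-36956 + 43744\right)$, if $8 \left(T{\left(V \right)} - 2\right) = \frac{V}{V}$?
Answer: $- \frac{375958471}{2} \approx -1.8798 \cdot 10^{8}$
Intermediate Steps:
$T{\left(V \right)} = \frac{17}{8}$ ($T{\left(V \right)} = 2 + \frac{V \frac{1}{V}}{8} = 2 + \frac{1}{8} \cdot 1 = 2 + \frac{1}{8} = \frac{17}{8}$)
$\left(-27695 + T{\left(63 \right)}\right) \left(-36956 + 43744\right) = \left(-27695 + \frac{17}{8}\right) \left(-36956 + 43744\right) = \left(- \frac{221543}{8}\right) 6788 = - \frac{375958471}{2}$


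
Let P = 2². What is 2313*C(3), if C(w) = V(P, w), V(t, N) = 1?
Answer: 2313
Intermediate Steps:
P = 4
C(w) = 1
2313*C(3) = 2313*1 = 2313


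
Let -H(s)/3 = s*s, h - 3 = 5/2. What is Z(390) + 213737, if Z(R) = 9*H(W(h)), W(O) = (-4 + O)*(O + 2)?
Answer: 3365117/16 ≈ 2.1032e+5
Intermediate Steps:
h = 11/2 (h = 3 + 5/2 = 11/2 ≈ 5.5000)
W(O) = (-4 + O)*(2 + O)
H(s) = -3*s² (H(s) = -3*s*s = -3*s²)
Z(R) = -54675/16 (Z(R) = 9*(-3*(-8 + (11/2)² - 2*11/2)²) = 9*(-3*(-8 + 121/4 - 11)²) = 9*(-3*(45/4)²) = 9*(-3*2025/16) = 9*(-6075/16) = -54675/16)
Z(390) + 213737 = -54675/16 + 213737 = 3365117/16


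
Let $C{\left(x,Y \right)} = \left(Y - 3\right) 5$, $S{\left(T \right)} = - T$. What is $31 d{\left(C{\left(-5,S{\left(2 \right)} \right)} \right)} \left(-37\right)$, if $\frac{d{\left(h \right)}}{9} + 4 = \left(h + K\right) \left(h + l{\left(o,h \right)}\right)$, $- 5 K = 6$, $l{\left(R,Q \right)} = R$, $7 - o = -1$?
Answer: $- \frac{22782861}{5} \approx -4.5566 \cdot 10^{6}$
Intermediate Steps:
$o = 8$ ($o = 7 - -1 = 7 + 1 = 8$)
$C{\left(x,Y \right)} = -15 + 5 Y$ ($C{\left(x,Y \right)} = \left(-3 + Y\right) 5 = -15 + 5 Y$)
$K = - \frac{6}{5}$ ($K = \left(- \frac{1}{5}\right) 6 = - \frac{6}{5} \approx -1.2$)
$d{\left(h \right)} = -36 + 9 \left(8 + h\right) \left(- \frac{6}{5} + h\right)$ ($d{\left(h \right)} = -36 + 9 \left(h - \frac{6}{5}\right) \left(h + 8\right) = -36 + 9 \left(- \frac{6}{5} + h\right) \left(8 + h\right) = -36 + 9 \left(8 + h\right) \left(- \frac{6}{5} + h\right)$)
$31 d{\left(C{\left(-5,S{\left(2 \right)} \right)} \right)} \left(-37\right) = 31 \left(- \frac{612}{5} + 9 \left(-15 + 5 \left(\left(-1\right) 2\right)\right)^{2} + \frac{306 \left(-15 + 5 \left(\left(-1\right) 2\right)\right)}{5}\right) \left(-37\right) = 31 \left(- \frac{612}{5} + 9 \left(-15 + 5 \left(-2\right)\right)^{2} + \frac{306 \left(-15 + 5 \left(-2\right)\right)}{5}\right) \left(-37\right) = 31 \left(- \frac{612}{5} + 9 \left(-15 - 10\right)^{2} + \frac{306 \left(-15 - 10\right)}{5}\right) \left(-37\right) = 31 \left(- \frac{612}{5} + 9 \left(-25\right)^{2} + \frac{306}{5} \left(-25\right)\right) \left(-37\right) = 31 \left(- \frac{612}{5} + 9 \cdot 625 - 1530\right) \left(-37\right) = 31 \left(- \frac{612}{5} + 5625 - 1530\right) \left(-37\right) = 31 \cdot \frac{19863}{5} \left(-37\right) = \frac{615753}{5} \left(-37\right) = - \frac{22782861}{5}$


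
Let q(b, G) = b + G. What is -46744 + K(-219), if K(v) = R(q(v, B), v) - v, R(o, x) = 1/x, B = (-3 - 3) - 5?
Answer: -10188976/219 ≈ -46525.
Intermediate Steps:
B = -11 (B = -6 - 5 = -11)
q(b, G) = G + b
K(v) = 1/v - v
-46744 + K(-219) = -46744 + (1/(-219) - 1*(-219)) = -46744 + (-1/219 + 219) = -46744 + 47960/219 = -10188976/219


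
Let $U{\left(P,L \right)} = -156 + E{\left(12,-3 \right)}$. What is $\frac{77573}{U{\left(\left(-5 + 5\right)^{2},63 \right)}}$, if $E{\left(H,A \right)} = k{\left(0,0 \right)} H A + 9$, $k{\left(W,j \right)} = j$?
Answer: $- \frac{77573}{147} \approx -527.71$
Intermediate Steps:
$E{\left(H,A \right)} = 9$ ($E{\left(H,A \right)} = 0 H A + 9 = 0 A + 9 = 0 + 9 = 9$)
$U{\left(P,L \right)} = -147$ ($U{\left(P,L \right)} = -156 + 9 = -147$)
$\frac{77573}{U{\left(\left(-5 + 5\right)^{2},63 \right)}} = \frac{77573}{-147} = 77573 \left(- \frac{1}{147}\right) = - \frac{77573}{147}$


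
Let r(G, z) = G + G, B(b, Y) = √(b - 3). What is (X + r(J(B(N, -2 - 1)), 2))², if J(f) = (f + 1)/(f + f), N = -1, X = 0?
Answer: ¾ - I ≈ 0.75 - 1.0*I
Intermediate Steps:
B(b, Y) = √(-3 + b)
J(f) = (1 + f)/(2*f) (J(f) = (1 + f)/((2*f)) = (1 + f)*(1/(2*f)) = (1 + f)/(2*f))
r(G, z) = 2*G
(X + r(J(B(N, -2 - 1)), 2))² = (0 + 2*((1 + √(-3 - 1))/(2*(√(-3 - 1)))))² = (0 + 2*((1 + √(-4))/(2*(√(-4)))))² = (0 + 2*((1 + 2*I)/(2*((2*I)))))² = (0 + 2*((-I/2)*(1 + 2*I)/2))² = (0 + 2*(-I*(1 + 2*I)/4))² = (0 - I*(1 + 2*I)/2)² = (-I*(1 + 2*I)/2)² = -(1 + 2*I)²/4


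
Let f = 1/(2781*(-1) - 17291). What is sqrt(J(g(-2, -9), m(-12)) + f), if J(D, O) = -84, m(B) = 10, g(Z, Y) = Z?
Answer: I*sqrt(8460593882)/10036 ≈ 9.1652*I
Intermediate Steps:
f = -1/20072 (f = 1/(-2781 - 17291) = 1/(-20072) = -1/20072 ≈ -4.9821e-5)
sqrt(J(g(-2, -9), m(-12)) + f) = sqrt(-84 - 1/20072) = sqrt(-1686049/20072) = I*sqrt(8460593882)/10036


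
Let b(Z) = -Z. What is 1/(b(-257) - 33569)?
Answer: -1/33312 ≈ -3.0019e-5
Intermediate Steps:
1/(b(-257) - 33569) = 1/(-1*(-257) - 33569) = 1/(257 - 33569) = 1/(-33312) = -1/33312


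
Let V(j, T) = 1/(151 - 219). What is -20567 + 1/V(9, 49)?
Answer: -20635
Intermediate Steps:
V(j, T) = -1/68 (V(j, T) = 1/(-68) = -1/68)
-20567 + 1/V(9, 49) = -20567 + 1/(-1/68) = -20567 - 68 = -20635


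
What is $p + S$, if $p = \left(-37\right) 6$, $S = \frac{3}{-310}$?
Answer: $- \frac{68823}{310} \approx -222.01$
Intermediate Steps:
$S = - \frac{3}{310}$ ($S = 3 \left(- \frac{1}{310}\right) = - \frac{3}{310} \approx -0.0096774$)
$p = -222$
$p + S = -222 - \frac{3}{310} = - \frac{68823}{310}$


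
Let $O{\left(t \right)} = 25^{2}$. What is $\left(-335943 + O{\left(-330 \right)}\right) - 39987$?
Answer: $-375305$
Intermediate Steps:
$O{\left(t \right)} = 625$
$\left(-335943 + O{\left(-330 \right)}\right) - 39987 = \left(-335943 + 625\right) - 39987 = -335318 - 39987 = -375305$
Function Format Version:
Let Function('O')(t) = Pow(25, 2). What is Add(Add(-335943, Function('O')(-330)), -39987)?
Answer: -375305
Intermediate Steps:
Function('O')(t) = 625
Add(Add(-335943, Function('O')(-330)), -39987) = Add(Add(-335943, 625), -39987) = Add(-335318, -39987) = -375305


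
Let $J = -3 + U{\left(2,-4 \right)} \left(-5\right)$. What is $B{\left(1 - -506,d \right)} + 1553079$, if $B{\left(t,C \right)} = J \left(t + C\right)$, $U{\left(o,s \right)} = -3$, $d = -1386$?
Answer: $1542531$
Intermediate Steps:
$J = 12$ ($J = -3 - -15 = -3 + 15 = 12$)
$B{\left(t,C \right)} = 12 C + 12 t$ ($B{\left(t,C \right)} = 12 \left(t + C\right) = 12 \left(C + t\right) = 12 C + 12 t$)
$B{\left(1 - -506,d \right)} + 1553079 = \left(12 \left(-1386\right) + 12 \left(1 - -506\right)\right) + 1553079 = \left(-16632 + 12 \left(1 + 506\right)\right) + 1553079 = \left(-16632 + 12 \cdot 507\right) + 1553079 = \left(-16632 + 6084\right) + 1553079 = -10548 + 1553079 = 1542531$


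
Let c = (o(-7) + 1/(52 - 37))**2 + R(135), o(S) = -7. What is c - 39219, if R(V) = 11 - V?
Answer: -8841359/225 ≈ -39295.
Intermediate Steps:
c = -17084/225 (c = (-7 + 1/(52 - 37))**2 + (11 - 1*135) = (-7 + 1/15)**2 + (11 - 135) = (-7 + 1/15)**2 - 124 = (-104/15)**2 - 124 = 10816/225 - 124 = -17084/225 ≈ -75.929)
c - 39219 = -17084/225 - 39219 = -8841359/225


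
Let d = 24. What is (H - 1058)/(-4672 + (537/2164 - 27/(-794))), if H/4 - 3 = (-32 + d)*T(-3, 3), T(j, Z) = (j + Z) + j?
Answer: 816152600/4013510173 ≈ 0.20335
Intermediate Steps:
T(j, Z) = Z + 2*j (T(j, Z) = (Z + j) + j = Z + 2*j)
H = 108 (H = 12 + 4*((-32 + 24)*(3 + 2*(-3))) = 12 + 4*(-8*(3 - 6)) = 12 + 4*(-8*(-3)) = 12 + 4*24 = 12 + 96 = 108)
(H - 1058)/(-4672 + (537/2164 - 27/(-794))) = (108 - 1058)/(-4672 + (537/2164 - 27/(-794))) = -950/(-4672 + (537*(1/2164) - 27*(-1/794))) = -950/(-4672 + (537/2164 + 27/794)) = -950/(-4672 + 242403/859108) = -950/(-4013510173/859108) = -950*(-859108/4013510173) = 816152600/4013510173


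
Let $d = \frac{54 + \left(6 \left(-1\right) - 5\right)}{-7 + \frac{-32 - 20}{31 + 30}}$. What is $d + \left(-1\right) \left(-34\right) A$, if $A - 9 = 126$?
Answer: $\frac{2195987}{479} \approx 4584.5$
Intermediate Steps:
$A = 135$ ($A = 9 + 126 = 135$)
$d = - \frac{2623}{479}$ ($d = \frac{54 - 11}{-7 - \frac{52}{61}} = \frac{43}{-7 - \frac{52}{61}} = \frac{43}{- \frac{479}{61}} = 43 \left(- \frac{61}{479}\right) = - \frac{2623}{479} \approx -5.476$)
$d + \left(-1\right) \left(-34\right) A = - \frac{2623}{479} + \left(-1\right) \left(-34\right) 135 = - \frac{2623}{479} + 34 \cdot 135 = - \frac{2623}{479} + 4590 = \frac{2195987}{479}$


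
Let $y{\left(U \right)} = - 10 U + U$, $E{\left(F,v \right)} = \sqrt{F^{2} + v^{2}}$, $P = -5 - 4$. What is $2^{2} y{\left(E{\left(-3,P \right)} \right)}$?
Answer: $- 108 \sqrt{10} \approx -341.53$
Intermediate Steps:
$P = -9$ ($P = -5 - 4 = -9$)
$y{\left(U \right)} = - 9 U$
$2^{2} y{\left(E{\left(-3,P \right)} \right)} = 2^{2} \left(- 9 \sqrt{\left(-3\right)^{2} + \left(-9\right)^{2}}\right) = 4 \left(- 9 \sqrt{9 + 81}\right) = 4 \left(- 9 \sqrt{90}\right) = 4 \left(- 9 \cdot 3 \sqrt{10}\right) = 4 \left(- 27 \sqrt{10}\right) = - 108 \sqrt{10}$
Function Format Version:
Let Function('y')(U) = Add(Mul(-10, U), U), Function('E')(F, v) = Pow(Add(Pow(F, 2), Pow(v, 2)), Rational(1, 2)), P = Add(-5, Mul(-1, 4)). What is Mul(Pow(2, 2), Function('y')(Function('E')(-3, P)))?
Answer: Mul(-108, Pow(10, Rational(1, 2))) ≈ -341.53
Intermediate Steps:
P = -9 (P = Add(-5, -4) = -9)
Function('y')(U) = Mul(-9, U)
Mul(Pow(2, 2), Function('y')(Function('E')(-3, P))) = Mul(Pow(2, 2), Mul(-9, Pow(Add(Pow(-3, 2), Pow(-9, 2)), Rational(1, 2)))) = Mul(4, Mul(-9, Pow(Add(9, 81), Rational(1, 2)))) = Mul(4, Mul(-9, Pow(90, Rational(1, 2)))) = Mul(4, Mul(-9, Mul(3, Pow(10, Rational(1, 2))))) = Mul(4, Mul(-27, Pow(10, Rational(1, 2)))) = Mul(-108, Pow(10, Rational(1, 2)))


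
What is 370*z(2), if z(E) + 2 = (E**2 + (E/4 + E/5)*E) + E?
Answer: 2146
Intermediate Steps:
z(E) = -2 + E + 29*E**2/20 (z(E) = -2 + ((E**2 + (E/4 + E/5)*E) + E) = -2 + ((E**2 + (9*E/20)*E) + E) = -2 + ((E**2 + 9*E**2/20) + E) = -2 + (29*E**2/20 + E) = -2 + (E + 29*E**2/20) = -2 + E + 29*E**2/20)
370*z(2) = 370*(-2 + 2 + (29/20)*2**2) = 370*(-2 + 2 + (29/20)*4) = 370*(-2 + 2 + 29/5) = 370*(29/5) = 2146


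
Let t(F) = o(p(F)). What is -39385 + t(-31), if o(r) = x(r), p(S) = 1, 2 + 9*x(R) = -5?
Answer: -354472/9 ≈ -39386.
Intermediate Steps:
x(R) = -7/9 (x(R) = -2/9 + (⅑)*(-5) = -2/9 - 5/9 = -7/9)
o(r) = -7/9
t(F) = -7/9
-39385 + t(-31) = -39385 - 7/9 = -354472/9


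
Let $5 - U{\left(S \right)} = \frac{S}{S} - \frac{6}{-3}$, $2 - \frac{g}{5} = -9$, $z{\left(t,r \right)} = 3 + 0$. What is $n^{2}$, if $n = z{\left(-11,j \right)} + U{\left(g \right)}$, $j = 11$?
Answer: $25$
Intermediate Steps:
$z{\left(t,r \right)} = 3$
$g = 55$ ($g = 10 - -45 = 10 + 45 = 55$)
$U{\left(S \right)} = 2$ ($U{\left(S \right)} = 5 - \left(\frac{S}{S} - \frac{6}{-3}\right) = 5 - \left(1 - -2\right) = 5 - \left(1 + 2\right) = 5 - 3 = 2$)
$n = 5$ ($n = 3 + 2 = 5$)
$n^{2} = 5^{2} = 25$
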